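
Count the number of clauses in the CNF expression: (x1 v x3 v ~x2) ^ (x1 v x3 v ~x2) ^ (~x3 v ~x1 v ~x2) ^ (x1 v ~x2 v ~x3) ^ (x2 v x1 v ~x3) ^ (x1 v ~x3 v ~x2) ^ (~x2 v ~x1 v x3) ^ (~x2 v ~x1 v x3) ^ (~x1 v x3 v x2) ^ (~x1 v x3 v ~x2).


Each group enclosed in parentheses joined by ^ is one clause.
Counting the conjuncts: 10 clauses.

10


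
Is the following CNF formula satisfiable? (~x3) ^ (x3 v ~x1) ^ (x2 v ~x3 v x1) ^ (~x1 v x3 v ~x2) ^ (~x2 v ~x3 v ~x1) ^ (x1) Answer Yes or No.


Check all 8 possible truth assignments.
Number of satisfying assignments found: 0.
The formula is unsatisfiable.

No


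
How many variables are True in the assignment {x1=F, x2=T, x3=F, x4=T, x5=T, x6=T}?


The weight is the number of variables assigned True.
True variables: x2, x4, x5, x6.
Weight = 4.

4


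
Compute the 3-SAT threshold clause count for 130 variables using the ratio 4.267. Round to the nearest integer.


The 3-SAT phase transition occurs at approximately 4.267 clauses per variable.
m = 4.267 * 130 = 554.71.
Rounded to nearest integer: 555.

555


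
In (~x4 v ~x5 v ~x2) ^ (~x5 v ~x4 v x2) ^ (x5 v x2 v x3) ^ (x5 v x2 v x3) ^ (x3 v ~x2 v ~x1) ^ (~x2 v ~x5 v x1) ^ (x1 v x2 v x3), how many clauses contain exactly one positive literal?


A definite clause has exactly one positive literal.
Clause 1: 0 positive -> not definite
Clause 2: 1 positive -> definite
Clause 3: 3 positive -> not definite
Clause 4: 3 positive -> not definite
Clause 5: 1 positive -> definite
Clause 6: 1 positive -> definite
Clause 7: 3 positive -> not definite
Definite clause count = 3.

3


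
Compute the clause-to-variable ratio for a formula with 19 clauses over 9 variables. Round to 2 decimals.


Clause-to-variable ratio = clauses / variables.
19 / 9 = 2.11.

2.11


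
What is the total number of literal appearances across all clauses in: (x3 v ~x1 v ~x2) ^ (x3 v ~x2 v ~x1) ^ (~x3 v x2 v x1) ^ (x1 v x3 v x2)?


Clause lengths: 3, 3, 3, 3.
Sum = 3 + 3 + 3 + 3 = 12.

12


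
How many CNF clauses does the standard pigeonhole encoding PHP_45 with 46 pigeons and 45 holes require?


The PHP encoding has two parts:
1) At-least-one-hole clauses: 46 (one per pigeon, each with 45 literals).
2) At-most-one-pigeon-per-hole clauses: 45 holes * C(46,2) = 45 * 1035 = 46575.
Total clauses = 46 + 46575 = 46621.

46621


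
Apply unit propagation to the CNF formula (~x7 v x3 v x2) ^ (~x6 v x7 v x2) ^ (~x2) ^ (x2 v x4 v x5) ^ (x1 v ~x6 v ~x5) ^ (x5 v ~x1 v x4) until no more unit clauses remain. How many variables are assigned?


Unit propagation repeatedly assigns the literal in any unit clause, then simplifies.
Assignments in order: x2 = F.
No further unit clauses remain.
Total variables assigned = 1.

1


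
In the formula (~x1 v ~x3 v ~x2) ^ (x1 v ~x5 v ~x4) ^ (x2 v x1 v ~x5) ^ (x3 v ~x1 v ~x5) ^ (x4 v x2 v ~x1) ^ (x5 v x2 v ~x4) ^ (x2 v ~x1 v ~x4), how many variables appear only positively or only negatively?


A pure literal appears in only one polarity across all clauses.
No pure literals found.
Count = 0.

0


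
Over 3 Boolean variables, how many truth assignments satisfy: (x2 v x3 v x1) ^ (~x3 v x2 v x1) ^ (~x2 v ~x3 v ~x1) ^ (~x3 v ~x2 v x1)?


Enumerate all 8 truth assignments over 3 variables.
Test each against every clause.
Satisfying assignments found: 4.

4


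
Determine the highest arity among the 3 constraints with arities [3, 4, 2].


The arities are: 3, 4, 2.
Scan for the maximum value.
Maximum arity = 4.

4


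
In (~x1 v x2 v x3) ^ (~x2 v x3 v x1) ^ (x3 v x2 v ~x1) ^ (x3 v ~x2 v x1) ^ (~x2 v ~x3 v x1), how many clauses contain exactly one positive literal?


A definite clause has exactly one positive literal.
Clause 1: 2 positive -> not definite
Clause 2: 2 positive -> not definite
Clause 3: 2 positive -> not definite
Clause 4: 2 positive -> not definite
Clause 5: 1 positive -> definite
Definite clause count = 1.

1


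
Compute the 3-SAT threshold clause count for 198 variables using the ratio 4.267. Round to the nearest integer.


The 3-SAT phase transition occurs at approximately 4.267 clauses per variable.
m = 4.267 * 198 = 844.866.
Rounded to nearest integer: 845.

845


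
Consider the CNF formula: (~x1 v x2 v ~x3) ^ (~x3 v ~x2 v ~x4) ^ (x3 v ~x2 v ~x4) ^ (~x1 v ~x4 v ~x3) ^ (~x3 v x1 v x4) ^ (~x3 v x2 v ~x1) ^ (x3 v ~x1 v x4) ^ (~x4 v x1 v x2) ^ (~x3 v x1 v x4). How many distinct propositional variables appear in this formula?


Identify each distinct variable in the formula.
Variables found: x1, x2, x3, x4.
Total distinct variables = 4.

4


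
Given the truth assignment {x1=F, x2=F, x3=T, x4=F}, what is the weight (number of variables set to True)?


The weight is the number of variables assigned True.
True variables: x3.
Weight = 1.

1


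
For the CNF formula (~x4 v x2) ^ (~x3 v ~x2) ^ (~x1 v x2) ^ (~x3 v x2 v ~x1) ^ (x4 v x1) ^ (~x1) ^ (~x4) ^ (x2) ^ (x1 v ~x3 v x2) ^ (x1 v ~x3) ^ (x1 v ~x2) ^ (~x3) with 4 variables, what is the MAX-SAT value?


Enumerate all 16 truth assignments.
For each, count how many of the 12 clauses are satisfied.
The formula is not fully satisfiable, so the maximum is below 12.
Maximum simultaneously satisfiable clauses = 11.

11


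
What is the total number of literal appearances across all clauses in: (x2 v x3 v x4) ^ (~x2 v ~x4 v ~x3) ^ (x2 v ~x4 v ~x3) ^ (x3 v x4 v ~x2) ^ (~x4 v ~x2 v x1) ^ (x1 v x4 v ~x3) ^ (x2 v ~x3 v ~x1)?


Clause lengths: 3, 3, 3, 3, 3, 3, 3.
Sum = 3 + 3 + 3 + 3 + 3 + 3 + 3 = 21.

21


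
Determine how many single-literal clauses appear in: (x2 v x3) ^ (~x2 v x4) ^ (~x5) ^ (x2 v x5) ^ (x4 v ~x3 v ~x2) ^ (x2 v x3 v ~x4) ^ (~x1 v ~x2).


A unit clause contains exactly one literal.
Unit clauses found: (~x5).
Count = 1.

1


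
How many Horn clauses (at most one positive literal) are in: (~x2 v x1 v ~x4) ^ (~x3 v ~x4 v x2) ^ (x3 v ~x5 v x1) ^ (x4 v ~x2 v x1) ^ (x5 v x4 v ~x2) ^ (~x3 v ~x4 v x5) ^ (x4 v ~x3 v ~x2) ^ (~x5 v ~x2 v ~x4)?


A Horn clause has at most one positive literal.
Clause 1: 1 positive lit(s) -> Horn
Clause 2: 1 positive lit(s) -> Horn
Clause 3: 2 positive lit(s) -> not Horn
Clause 4: 2 positive lit(s) -> not Horn
Clause 5: 2 positive lit(s) -> not Horn
Clause 6: 1 positive lit(s) -> Horn
Clause 7: 1 positive lit(s) -> Horn
Clause 8: 0 positive lit(s) -> Horn
Total Horn clauses = 5.

5


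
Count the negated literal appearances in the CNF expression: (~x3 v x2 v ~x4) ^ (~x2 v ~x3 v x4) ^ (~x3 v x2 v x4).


Scan each clause for negated literals.
Clause 1: 2 negative; Clause 2: 2 negative; Clause 3: 1 negative.
Total negative literal occurrences = 5.

5


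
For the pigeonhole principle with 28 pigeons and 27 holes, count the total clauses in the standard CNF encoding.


The PHP encoding has two parts:
1) At-least-one-hole clauses: 28 (one per pigeon, each with 27 literals).
2) At-most-one-pigeon-per-hole clauses: 27 holes * C(28,2) = 27 * 378 = 10206.
Total clauses = 28 + 10206 = 10234.

10234


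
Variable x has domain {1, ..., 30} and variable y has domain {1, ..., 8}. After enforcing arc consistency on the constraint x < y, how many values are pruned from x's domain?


For the constraint x < y, x needs a supporting value in y's domain.
x can be at most 7 (one less than y's maximum).
Valid x values from domain: 7 out of 30.
Pruned = 30 - 7 = 23.

23


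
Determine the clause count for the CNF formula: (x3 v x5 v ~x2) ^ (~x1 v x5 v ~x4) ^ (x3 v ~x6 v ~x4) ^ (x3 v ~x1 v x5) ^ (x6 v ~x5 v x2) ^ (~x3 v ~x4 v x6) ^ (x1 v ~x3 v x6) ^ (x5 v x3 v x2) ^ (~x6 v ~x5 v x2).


Each group enclosed in parentheses joined by ^ is one clause.
Counting the conjuncts: 9 clauses.

9


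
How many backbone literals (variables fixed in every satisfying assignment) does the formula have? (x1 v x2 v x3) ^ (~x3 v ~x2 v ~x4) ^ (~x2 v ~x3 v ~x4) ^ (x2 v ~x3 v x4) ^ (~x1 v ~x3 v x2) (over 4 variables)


Find all satisfying assignments: 9 model(s).
Check which variables have the same value in every model.
No variable is fixed across all models.
Backbone size = 0.

0


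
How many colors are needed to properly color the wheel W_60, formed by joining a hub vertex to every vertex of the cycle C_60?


W_60 consists of the cycle C_60 together with a hub vertex adjacent to every cycle vertex.
The cycle C_60 needs 2 colors (even cycle -> 2).
The hub is adjacent to every cycle vertex, so it must receive a new color distinct from all of them.
Chromatic number = 2 + 1 = 3.

3


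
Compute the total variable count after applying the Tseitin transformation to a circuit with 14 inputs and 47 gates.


The Tseitin transformation introduces one auxiliary variable per gate.
Total variables = inputs + gates = 14 + 47 = 61.

61


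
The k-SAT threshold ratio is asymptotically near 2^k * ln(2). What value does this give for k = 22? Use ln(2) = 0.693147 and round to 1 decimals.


Using the asymptotic formula: threshold ~ 2^k * ln(2).
2^22 = 4194304.
4194304 * 0.693147 = 2907269.2.

2907269.2


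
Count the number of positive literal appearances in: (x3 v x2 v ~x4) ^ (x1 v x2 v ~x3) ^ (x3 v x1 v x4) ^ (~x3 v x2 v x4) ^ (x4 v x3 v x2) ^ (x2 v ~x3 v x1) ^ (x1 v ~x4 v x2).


Scan each clause for unnegated literals.
Clause 1: 2 positive; Clause 2: 2 positive; Clause 3: 3 positive; Clause 4: 2 positive; Clause 5: 3 positive; Clause 6: 2 positive; Clause 7: 2 positive.
Total positive literal occurrences = 16.

16


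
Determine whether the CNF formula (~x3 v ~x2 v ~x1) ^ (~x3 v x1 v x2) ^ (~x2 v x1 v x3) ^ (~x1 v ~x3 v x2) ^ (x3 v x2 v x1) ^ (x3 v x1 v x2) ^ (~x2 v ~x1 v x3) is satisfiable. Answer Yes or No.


Check all 8 possible truth assignments.
Number of satisfying assignments found: 2.
The formula is satisfiable.

Yes


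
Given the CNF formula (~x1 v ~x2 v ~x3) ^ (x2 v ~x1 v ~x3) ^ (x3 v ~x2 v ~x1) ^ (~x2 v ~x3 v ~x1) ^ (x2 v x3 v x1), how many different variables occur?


Identify each distinct variable in the formula.
Variables found: x1, x2, x3.
Total distinct variables = 3.

3


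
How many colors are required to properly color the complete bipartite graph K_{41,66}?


K_{41,66} is bipartite by definition: the two parts are independent sets, with every edge crossing between them.
Color all vertices in one part with color 1 and all vertices in the other part with color 2.
Since the graph has at least one edge, one color does not suffice.
Chromatic number = 2.

2


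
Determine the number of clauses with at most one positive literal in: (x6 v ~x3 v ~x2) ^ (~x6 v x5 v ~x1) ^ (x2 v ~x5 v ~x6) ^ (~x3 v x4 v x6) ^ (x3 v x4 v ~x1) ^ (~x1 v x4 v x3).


A Horn clause has at most one positive literal.
Clause 1: 1 positive lit(s) -> Horn
Clause 2: 1 positive lit(s) -> Horn
Clause 3: 1 positive lit(s) -> Horn
Clause 4: 2 positive lit(s) -> not Horn
Clause 5: 2 positive lit(s) -> not Horn
Clause 6: 2 positive lit(s) -> not Horn
Total Horn clauses = 3.

3


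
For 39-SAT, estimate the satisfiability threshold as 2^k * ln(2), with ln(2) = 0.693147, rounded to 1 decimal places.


Using the asymptotic formula: threshold ~ 2^k * ln(2).
2^39 = 549755813888.
549755813888 * 0.693147 = 381061593129.0.

381061593129.0


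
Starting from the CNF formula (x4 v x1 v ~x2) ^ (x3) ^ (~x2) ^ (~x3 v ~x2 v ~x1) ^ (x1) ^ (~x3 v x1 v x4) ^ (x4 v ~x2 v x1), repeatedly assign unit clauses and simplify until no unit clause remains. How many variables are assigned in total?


Unit propagation repeatedly assigns the literal in any unit clause, then simplifies.
Assignments in order: x3 = T, x2 = F, x1 = T.
No further unit clauses remain.
Total variables assigned = 3.

3


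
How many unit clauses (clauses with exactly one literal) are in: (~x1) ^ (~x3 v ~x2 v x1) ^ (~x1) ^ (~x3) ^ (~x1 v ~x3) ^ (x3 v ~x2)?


A unit clause contains exactly one literal.
Unit clauses found: (~x1), (~x1), (~x3).
Count = 3.

3


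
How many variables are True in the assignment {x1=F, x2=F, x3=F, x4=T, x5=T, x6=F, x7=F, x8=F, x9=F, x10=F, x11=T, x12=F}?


The weight is the number of variables assigned True.
True variables: x4, x5, x11.
Weight = 3.

3


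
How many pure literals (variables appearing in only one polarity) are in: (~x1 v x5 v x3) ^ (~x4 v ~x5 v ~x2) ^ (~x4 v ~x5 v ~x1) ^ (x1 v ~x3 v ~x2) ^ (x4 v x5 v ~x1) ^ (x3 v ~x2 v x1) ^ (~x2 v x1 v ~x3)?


A pure literal appears in only one polarity across all clauses.
Pure literals: x2 (negative only).
Count = 1.

1


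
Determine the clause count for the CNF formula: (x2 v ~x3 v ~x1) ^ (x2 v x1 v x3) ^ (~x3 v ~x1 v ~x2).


Each group enclosed in parentheses joined by ^ is one clause.
Counting the conjuncts: 3 clauses.

3


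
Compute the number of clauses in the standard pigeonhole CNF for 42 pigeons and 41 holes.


The PHP encoding has two parts:
1) At-least-one-hole clauses: 42 (one per pigeon, each with 41 literals).
2) At-most-one-pigeon-per-hole clauses: 41 holes * C(42,2) = 41 * 861 = 35301.
Total clauses = 42 + 35301 = 35343.

35343


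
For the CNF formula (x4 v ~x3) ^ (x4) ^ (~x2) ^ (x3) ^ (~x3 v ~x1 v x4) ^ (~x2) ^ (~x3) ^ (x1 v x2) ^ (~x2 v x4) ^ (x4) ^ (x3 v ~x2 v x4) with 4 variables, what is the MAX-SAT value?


Enumerate all 16 truth assignments.
For each, count how many of the 11 clauses are satisfied.
The formula is not fully satisfiable, so the maximum is below 11.
Maximum simultaneously satisfiable clauses = 10.

10


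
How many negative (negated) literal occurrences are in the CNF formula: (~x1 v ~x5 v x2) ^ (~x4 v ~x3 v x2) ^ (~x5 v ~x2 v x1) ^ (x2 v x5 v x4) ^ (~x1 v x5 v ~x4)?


Scan each clause for negated literals.
Clause 1: 2 negative; Clause 2: 2 negative; Clause 3: 2 negative; Clause 4: 0 negative; Clause 5: 2 negative.
Total negative literal occurrences = 8.

8


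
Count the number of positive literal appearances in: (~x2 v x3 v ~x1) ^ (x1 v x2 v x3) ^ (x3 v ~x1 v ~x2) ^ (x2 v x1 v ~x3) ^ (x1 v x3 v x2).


Scan each clause for unnegated literals.
Clause 1: 1 positive; Clause 2: 3 positive; Clause 3: 1 positive; Clause 4: 2 positive; Clause 5: 3 positive.
Total positive literal occurrences = 10.

10


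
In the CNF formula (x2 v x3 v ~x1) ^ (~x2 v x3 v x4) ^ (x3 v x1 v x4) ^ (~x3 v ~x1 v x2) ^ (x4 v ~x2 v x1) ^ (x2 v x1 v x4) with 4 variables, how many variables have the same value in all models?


Find all satisfying assignments: 7 model(s).
Check which variables have the same value in every model.
No variable is fixed across all models.
Backbone size = 0.

0


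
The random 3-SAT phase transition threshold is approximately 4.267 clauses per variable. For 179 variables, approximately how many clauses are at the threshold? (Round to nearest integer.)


The 3-SAT phase transition occurs at approximately 4.267 clauses per variable.
m = 4.267 * 179 = 763.793.
Rounded to nearest integer: 764.

764


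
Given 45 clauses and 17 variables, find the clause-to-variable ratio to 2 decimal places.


Clause-to-variable ratio = clauses / variables.
45 / 17 = 2.65.

2.65


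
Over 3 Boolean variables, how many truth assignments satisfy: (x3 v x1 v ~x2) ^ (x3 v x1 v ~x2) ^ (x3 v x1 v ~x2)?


Enumerate all 8 truth assignments over 3 variables.
Test each against every clause.
Satisfying assignments found: 7.

7


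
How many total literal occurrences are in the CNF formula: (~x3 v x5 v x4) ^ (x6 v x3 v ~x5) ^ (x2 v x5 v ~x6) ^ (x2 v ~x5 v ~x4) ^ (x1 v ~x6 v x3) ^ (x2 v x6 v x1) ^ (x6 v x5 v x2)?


Clause lengths: 3, 3, 3, 3, 3, 3, 3.
Sum = 3 + 3 + 3 + 3 + 3 + 3 + 3 = 21.

21


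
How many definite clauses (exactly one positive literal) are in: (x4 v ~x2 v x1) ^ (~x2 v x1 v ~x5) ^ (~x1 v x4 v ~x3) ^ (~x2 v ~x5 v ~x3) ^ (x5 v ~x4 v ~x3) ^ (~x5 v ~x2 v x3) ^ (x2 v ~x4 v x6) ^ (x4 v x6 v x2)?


A definite clause has exactly one positive literal.
Clause 1: 2 positive -> not definite
Clause 2: 1 positive -> definite
Clause 3: 1 positive -> definite
Clause 4: 0 positive -> not definite
Clause 5: 1 positive -> definite
Clause 6: 1 positive -> definite
Clause 7: 2 positive -> not definite
Clause 8: 3 positive -> not definite
Definite clause count = 4.

4


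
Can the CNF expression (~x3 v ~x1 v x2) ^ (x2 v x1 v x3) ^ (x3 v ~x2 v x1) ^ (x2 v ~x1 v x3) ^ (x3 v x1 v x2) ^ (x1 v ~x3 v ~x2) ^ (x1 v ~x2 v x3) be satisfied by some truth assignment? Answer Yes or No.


Check all 8 possible truth assignments.
Number of satisfying assignments found: 3.
The formula is satisfiable.

Yes


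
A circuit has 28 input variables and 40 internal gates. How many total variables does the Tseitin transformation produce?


The Tseitin transformation introduces one auxiliary variable per gate.
Total variables = inputs + gates = 28 + 40 = 68.

68


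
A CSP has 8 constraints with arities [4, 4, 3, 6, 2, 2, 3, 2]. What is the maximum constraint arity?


The arities are: 4, 4, 3, 6, 2, 2, 3, 2.
Scan for the maximum value.
Maximum arity = 6.

6


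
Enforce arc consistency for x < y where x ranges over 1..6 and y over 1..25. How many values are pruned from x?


For the constraint x < y, x needs a supporting value in y's domain.
x can be at most 24 (one less than y's maximum).
Valid x values from domain: 6 out of 6.
Pruned = 6 - 6 = 0.

0


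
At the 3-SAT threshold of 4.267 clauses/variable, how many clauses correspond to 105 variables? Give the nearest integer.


The 3-SAT phase transition occurs at approximately 4.267 clauses per variable.
m = 4.267 * 105 = 448.035.
Rounded to nearest integer: 448.

448


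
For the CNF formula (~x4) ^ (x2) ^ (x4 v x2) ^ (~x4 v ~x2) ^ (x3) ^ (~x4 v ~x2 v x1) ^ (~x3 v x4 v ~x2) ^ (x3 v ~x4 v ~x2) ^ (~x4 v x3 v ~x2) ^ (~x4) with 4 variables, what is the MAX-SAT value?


Enumerate all 16 truth assignments.
For each, count how many of the 10 clauses are satisfied.
The formula is not fully satisfiable, so the maximum is below 10.
Maximum simultaneously satisfiable clauses = 9.

9


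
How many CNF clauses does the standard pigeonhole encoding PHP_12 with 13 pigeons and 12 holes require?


The PHP encoding has two parts:
1) At-least-one-hole clauses: 13 (one per pigeon, each with 12 literals).
2) At-most-one-pigeon-per-hole clauses: 12 holes * C(13,2) = 12 * 78 = 936.
Total clauses = 13 + 936 = 949.

949


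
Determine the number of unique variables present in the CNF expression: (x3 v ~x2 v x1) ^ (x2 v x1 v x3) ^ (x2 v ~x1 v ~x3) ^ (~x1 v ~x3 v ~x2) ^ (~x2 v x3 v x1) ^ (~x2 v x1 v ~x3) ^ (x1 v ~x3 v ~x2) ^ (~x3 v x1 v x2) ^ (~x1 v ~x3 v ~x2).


Identify each distinct variable in the formula.
Variables found: x1, x2, x3.
Total distinct variables = 3.

3


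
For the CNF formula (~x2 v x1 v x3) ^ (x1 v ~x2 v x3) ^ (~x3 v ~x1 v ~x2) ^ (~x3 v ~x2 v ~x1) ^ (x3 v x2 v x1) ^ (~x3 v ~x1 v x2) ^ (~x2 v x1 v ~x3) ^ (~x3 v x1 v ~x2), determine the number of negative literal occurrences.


Scan each clause for negated literals.
Clause 1: 1 negative; Clause 2: 1 negative; Clause 3: 3 negative; Clause 4: 3 negative; Clause 5: 0 negative; Clause 6: 2 negative; Clause 7: 2 negative; Clause 8: 2 negative.
Total negative literal occurrences = 14.

14


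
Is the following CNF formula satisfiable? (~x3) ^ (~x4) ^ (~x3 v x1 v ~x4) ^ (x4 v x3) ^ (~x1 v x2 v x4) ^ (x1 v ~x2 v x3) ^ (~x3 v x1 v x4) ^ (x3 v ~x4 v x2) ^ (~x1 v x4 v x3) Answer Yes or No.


Check all 16 possible truth assignments.
Number of satisfying assignments found: 0.
The formula is unsatisfiable.

No


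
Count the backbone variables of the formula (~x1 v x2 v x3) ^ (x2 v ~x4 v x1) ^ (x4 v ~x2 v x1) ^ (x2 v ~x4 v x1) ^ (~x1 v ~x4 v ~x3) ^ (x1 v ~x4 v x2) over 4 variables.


Find all satisfying assignments: 8 model(s).
Check which variables have the same value in every model.
No variable is fixed across all models.
Backbone size = 0.

0


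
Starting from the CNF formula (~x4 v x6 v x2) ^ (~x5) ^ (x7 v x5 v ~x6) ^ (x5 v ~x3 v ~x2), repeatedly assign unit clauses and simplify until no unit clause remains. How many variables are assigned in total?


Unit propagation repeatedly assigns the literal in any unit clause, then simplifies.
Assignments in order: x5 = F.
No further unit clauses remain.
Total variables assigned = 1.

1


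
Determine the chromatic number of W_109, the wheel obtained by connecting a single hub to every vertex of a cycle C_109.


W_109 consists of the cycle C_109 together with a hub vertex adjacent to every cycle vertex.
The cycle C_109 needs 3 colors (odd cycle -> 3).
The hub is adjacent to every cycle vertex, so it must receive a new color distinct from all of them.
Chromatic number = 3 + 1 = 4.

4


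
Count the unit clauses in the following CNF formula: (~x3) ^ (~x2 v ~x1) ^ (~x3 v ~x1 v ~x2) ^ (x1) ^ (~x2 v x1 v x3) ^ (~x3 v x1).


A unit clause contains exactly one literal.
Unit clauses found: (~x3), (x1).
Count = 2.

2


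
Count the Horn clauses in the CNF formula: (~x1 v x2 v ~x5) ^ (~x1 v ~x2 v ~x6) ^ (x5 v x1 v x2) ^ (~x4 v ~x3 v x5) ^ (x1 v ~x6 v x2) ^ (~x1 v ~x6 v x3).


A Horn clause has at most one positive literal.
Clause 1: 1 positive lit(s) -> Horn
Clause 2: 0 positive lit(s) -> Horn
Clause 3: 3 positive lit(s) -> not Horn
Clause 4: 1 positive lit(s) -> Horn
Clause 5: 2 positive lit(s) -> not Horn
Clause 6: 1 positive lit(s) -> Horn
Total Horn clauses = 4.

4


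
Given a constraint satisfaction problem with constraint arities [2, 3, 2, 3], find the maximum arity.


The arities are: 2, 3, 2, 3.
Scan for the maximum value.
Maximum arity = 3.

3


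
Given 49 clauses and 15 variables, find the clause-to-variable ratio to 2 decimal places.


Clause-to-variable ratio = clauses / variables.
49 / 15 = 3.27.

3.27


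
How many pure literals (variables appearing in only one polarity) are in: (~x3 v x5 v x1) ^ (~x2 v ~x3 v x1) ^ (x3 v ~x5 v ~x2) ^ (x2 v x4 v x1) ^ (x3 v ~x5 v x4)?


A pure literal appears in only one polarity across all clauses.
Pure literals: x1 (positive only), x4 (positive only).
Count = 2.

2


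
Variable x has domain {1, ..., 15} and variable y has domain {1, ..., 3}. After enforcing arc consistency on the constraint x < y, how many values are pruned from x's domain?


For the constraint x < y, x needs a supporting value in y's domain.
x can be at most 2 (one less than y's maximum).
Valid x values from domain: 2 out of 15.
Pruned = 15 - 2 = 13.

13


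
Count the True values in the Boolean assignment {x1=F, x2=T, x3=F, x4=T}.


The weight is the number of variables assigned True.
True variables: x2, x4.
Weight = 2.

2


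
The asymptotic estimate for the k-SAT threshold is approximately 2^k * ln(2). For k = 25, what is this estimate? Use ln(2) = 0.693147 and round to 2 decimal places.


Using the asymptotic formula: threshold ~ 2^k * ln(2).
2^25 = 33554432.
33554432 * 0.693147 = 23258153.88.

23258153.88


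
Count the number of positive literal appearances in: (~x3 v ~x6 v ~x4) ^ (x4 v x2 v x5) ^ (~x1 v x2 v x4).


Scan each clause for unnegated literals.
Clause 1: 0 positive; Clause 2: 3 positive; Clause 3: 2 positive.
Total positive literal occurrences = 5.

5


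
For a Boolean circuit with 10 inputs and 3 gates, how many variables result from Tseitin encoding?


The Tseitin transformation introduces one auxiliary variable per gate.
Total variables = inputs + gates = 10 + 3 = 13.

13


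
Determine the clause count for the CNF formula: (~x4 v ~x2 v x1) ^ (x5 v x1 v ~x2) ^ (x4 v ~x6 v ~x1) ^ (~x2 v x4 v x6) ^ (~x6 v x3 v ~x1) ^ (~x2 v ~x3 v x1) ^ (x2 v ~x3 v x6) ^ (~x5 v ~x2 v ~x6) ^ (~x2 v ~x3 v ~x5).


Each group enclosed in parentheses joined by ^ is one clause.
Counting the conjuncts: 9 clauses.

9


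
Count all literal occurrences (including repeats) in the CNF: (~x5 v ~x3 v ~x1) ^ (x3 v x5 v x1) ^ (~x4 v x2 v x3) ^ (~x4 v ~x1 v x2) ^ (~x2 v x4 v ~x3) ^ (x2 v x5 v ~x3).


Clause lengths: 3, 3, 3, 3, 3, 3.
Sum = 3 + 3 + 3 + 3 + 3 + 3 = 18.

18


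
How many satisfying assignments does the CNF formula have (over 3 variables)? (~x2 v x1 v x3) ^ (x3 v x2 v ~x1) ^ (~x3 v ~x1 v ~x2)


Enumerate all 8 truth assignments over 3 variables.
Test each against every clause.
Satisfying assignments found: 5.

5


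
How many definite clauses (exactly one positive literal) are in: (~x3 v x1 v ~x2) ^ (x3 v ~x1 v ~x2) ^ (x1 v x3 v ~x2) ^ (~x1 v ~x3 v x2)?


A definite clause has exactly one positive literal.
Clause 1: 1 positive -> definite
Clause 2: 1 positive -> definite
Clause 3: 2 positive -> not definite
Clause 4: 1 positive -> definite
Definite clause count = 3.

3


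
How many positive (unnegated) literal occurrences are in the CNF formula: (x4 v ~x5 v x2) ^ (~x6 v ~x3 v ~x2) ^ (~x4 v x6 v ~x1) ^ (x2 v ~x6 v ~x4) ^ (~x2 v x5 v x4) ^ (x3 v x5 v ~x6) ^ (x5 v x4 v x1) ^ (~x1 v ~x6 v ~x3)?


Scan each clause for unnegated literals.
Clause 1: 2 positive; Clause 2: 0 positive; Clause 3: 1 positive; Clause 4: 1 positive; Clause 5: 2 positive; Clause 6: 2 positive; Clause 7: 3 positive; Clause 8: 0 positive.
Total positive literal occurrences = 11.

11


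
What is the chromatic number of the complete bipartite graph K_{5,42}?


K_{5,42} is bipartite by definition: the two parts are independent sets, with every edge crossing between them.
Color all vertices in one part with color 1 and all vertices in the other part with color 2.
Since the graph has at least one edge, one color does not suffice.
Chromatic number = 2.

2


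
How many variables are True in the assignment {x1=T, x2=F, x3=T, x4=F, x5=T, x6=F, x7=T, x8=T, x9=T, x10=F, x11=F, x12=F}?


The weight is the number of variables assigned True.
True variables: x1, x3, x5, x7, x8, x9.
Weight = 6.

6


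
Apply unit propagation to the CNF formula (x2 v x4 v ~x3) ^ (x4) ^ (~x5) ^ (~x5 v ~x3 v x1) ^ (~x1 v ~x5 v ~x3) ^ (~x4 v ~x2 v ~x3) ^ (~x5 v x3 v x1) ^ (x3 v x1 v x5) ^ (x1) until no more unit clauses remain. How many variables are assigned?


Unit propagation repeatedly assigns the literal in any unit clause, then simplifies.
Assignments in order: x4 = T, x5 = F, x1 = T.
No further unit clauses remain.
Total variables assigned = 3.

3


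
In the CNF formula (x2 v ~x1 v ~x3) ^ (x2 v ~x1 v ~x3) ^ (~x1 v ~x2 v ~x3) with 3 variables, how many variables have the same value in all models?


Find all satisfying assignments: 6 model(s).
Check which variables have the same value in every model.
No variable is fixed across all models.
Backbone size = 0.

0


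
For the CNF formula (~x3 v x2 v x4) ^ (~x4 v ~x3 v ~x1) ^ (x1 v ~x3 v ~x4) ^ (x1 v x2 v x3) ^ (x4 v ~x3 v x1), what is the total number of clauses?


Each group enclosed in parentheses joined by ^ is one clause.
Counting the conjuncts: 5 clauses.

5


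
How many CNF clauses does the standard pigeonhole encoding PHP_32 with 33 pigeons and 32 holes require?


The PHP encoding has two parts:
1) At-least-one-hole clauses: 33 (one per pigeon, each with 32 literals).
2) At-most-one-pigeon-per-hole clauses: 32 holes * C(33,2) = 32 * 528 = 16896.
Total clauses = 33 + 16896 = 16929.

16929


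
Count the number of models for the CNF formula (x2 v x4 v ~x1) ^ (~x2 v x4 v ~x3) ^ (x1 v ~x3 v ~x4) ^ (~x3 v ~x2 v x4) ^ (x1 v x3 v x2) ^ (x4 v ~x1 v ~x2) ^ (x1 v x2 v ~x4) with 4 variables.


Enumerate all 16 truth assignments over 4 variables.
Test each against every clause.
Satisfying assignments found: 7.

7


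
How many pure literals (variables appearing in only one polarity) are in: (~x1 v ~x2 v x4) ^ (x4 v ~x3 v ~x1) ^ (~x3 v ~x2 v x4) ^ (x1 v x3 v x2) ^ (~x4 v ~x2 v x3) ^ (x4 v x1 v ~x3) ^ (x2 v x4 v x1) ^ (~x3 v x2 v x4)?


A pure literal appears in only one polarity across all clauses.
No pure literals found.
Count = 0.

0


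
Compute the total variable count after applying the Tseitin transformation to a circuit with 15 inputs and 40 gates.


The Tseitin transformation introduces one auxiliary variable per gate.
Total variables = inputs + gates = 15 + 40 = 55.

55


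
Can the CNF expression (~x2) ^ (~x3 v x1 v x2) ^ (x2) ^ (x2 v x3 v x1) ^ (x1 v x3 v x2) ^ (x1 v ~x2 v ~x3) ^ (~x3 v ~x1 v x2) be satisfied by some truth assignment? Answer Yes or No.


Check all 8 possible truth assignments.
Number of satisfying assignments found: 0.
The formula is unsatisfiable.

No


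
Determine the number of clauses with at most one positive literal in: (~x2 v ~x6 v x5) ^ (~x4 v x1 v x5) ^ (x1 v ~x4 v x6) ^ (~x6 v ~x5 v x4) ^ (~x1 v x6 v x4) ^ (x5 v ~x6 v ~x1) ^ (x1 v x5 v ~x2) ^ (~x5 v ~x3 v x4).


A Horn clause has at most one positive literal.
Clause 1: 1 positive lit(s) -> Horn
Clause 2: 2 positive lit(s) -> not Horn
Clause 3: 2 positive lit(s) -> not Horn
Clause 4: 1 positive lit(s) -> Horn
Clause 5: 2 positive lit(s) -> not Horn
Clause 6: 1 positive lit(s) -> Horn
Clause 7: 2 positive lit(s) -> not Horn
Clause 8: 1 positive lit(s) -> Horn
Total Horn clauses = 4.

4


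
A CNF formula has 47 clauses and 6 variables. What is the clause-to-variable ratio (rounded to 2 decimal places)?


Clause-to-variable ratio = clauses / variables.
47 / 6 = 7.83.

7.83


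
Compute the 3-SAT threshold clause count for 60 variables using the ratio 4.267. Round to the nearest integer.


The 3-SAT phase transition occurs at approximately 4.267 clauses per variable.
m = 4.267 * 60 = 256.02.
Rounded to nearest integer: 256.

256


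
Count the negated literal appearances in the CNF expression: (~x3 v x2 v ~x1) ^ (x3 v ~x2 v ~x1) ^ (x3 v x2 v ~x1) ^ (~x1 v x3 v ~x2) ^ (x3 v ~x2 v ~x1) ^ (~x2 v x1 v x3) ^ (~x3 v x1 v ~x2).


Scan each clause for negated literals.
Clause 1: 2 negative; Clause 2: 2 negative; Clause 3: 1 negative; Clause 4: 2 negative; Clause 5: 2 negative; Clause 6: 1 negative; Clause 7: 2 negative.
Total negative literal occurrences = 12.

12


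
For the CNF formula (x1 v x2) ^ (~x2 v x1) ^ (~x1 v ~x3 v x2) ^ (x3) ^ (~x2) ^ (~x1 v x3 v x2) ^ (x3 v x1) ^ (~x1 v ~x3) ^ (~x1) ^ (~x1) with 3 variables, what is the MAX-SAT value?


Enumerate all 8 truth assignments.
For each, count how many of the 10 clauses are satisfied.
The formula is not fully satisfiable, so the maximum is below 10.
Maximum simultaneously satisfiable clauses = 9.

9


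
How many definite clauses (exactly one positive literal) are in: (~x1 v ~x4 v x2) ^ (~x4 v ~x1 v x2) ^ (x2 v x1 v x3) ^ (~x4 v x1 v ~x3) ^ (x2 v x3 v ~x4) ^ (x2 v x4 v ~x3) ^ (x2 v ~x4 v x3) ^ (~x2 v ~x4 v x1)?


A definite clause has exactly one positive literal.
Clause 1: 1 positive -> definite
Clause 2: 1 positive -> definite
Clause 3: 3 positive -> not definite
Clause 4: 1 positive -> definite
Clause 5: 2 positive -> not definite
Clause 6: 2 positive -> not definite
Clause 7: 2 positive -> not definite
Clause 8: 1 positive -> definite
Definite clause count = 4.

4


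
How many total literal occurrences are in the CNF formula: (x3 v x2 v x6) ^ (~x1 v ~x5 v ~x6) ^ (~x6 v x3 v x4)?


Clause lengths: 3, 3, 3.
Sum = 3 + 3 + 3 = 9.

9


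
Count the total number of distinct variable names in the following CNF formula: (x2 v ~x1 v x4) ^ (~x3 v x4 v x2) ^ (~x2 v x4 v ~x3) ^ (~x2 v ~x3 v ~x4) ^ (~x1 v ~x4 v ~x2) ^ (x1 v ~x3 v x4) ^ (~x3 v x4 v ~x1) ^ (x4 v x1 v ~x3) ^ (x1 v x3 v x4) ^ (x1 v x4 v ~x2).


Identify each distinct variable in the formula.
Variables found: x1, x2, x3, x4.
Total distinct variables = 4.

4


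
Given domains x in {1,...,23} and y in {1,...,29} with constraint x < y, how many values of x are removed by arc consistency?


For the constraint x < y, x needs a supporting value in y's domain.
x can be at most 28 (one less than y's maximum).
Valid x values from domain: 23 out of 23.
Pruned = 23 - 23 = 0.

0


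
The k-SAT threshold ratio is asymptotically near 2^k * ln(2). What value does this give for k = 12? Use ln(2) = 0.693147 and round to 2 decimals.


Using the asymptotic formula: threshold ~ 2^k * ln(2).
2^12 = 4096.
4096 * 0.693147 = 2839.13.

2839.13


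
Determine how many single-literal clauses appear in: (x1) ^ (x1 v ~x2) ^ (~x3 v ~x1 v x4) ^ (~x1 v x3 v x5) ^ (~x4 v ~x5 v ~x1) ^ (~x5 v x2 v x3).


A unit clause contains exactly one literal.
Unit clauses found: (x1).
Count = 1.

1


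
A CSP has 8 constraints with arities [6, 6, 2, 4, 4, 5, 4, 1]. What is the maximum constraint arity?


The arities are: 6, 6, 2, 4, 4, 5, 4, 1.
Scan for the maximum value.
Maximum arity = 6.

6


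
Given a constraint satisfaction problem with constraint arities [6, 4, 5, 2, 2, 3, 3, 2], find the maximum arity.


The arities are: 6, 4, 5, 2, 2, 3, 3, 2.
Scan for the maximum value.
Maximum arity = 6.

6


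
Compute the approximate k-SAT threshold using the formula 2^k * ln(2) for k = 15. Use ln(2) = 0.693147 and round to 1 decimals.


Using the asymptotic formula: threshold ~ 2^k * ln(2).
2^15 = 32768.
32768 * 0.693147 = 22713.0.

22713.0


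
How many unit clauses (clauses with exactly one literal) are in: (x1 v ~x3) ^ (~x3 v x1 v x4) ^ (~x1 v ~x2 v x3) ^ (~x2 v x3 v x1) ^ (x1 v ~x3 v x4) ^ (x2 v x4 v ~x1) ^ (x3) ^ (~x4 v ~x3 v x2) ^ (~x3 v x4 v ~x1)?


A unit clause contains exactly one literal.
Unit clauses found: (x3).
Count = 1.

1


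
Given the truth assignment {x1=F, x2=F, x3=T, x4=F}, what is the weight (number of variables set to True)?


The weight is the number of variables assigned True.
True variables: x3.
Weight = 1.

1


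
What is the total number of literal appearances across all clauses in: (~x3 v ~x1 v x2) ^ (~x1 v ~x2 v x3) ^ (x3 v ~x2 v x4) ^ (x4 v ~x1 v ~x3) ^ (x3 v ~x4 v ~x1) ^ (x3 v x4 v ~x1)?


Clause lengths: 3, 3, 3, 3, 3, 3.
Sum = 3 + 3 + 3 + 3 + 3 + 3 = 18.

18


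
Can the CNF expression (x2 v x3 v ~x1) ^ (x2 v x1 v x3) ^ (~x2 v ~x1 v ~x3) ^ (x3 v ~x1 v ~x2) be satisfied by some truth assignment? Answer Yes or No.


Check all 8 possible truth assignments.
Number of satisfying assignments found: 4.
The formula is satisfiable.

Yes


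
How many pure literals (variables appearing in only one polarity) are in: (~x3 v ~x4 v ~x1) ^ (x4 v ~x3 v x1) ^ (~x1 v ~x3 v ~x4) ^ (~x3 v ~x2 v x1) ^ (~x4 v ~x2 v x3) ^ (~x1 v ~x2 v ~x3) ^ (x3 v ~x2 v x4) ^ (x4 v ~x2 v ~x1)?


A pure literal appears in only one polarity across all clauses.
Pure literals: x2 (negative only).
Count = 1.

1


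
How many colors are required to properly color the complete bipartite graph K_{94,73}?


K_{94,73} is bipartite by definition: the two parts are independent sets, with every edge crossing between them.
Color all vertices in one part with color 1 and all vertices in the other part with color 2.
Since the graph has at least one edge, one color does not suffice.
Chromatic number = 2.

2


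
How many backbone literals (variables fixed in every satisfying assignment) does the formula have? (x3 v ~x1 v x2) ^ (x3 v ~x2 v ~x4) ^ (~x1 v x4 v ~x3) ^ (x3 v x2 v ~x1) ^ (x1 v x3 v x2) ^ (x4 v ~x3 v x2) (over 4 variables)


Find all satisfying assignments: 7 model(s).
Check which variables have the same value in every model.
No variable is fixed across all models.
Backbone size = 0.

0


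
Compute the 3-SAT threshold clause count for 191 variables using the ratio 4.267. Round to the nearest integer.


The 3-SAT phase transition occurs at approximately 4.267 clauses per variable.
m = 4.267 * 191 = 814.997.
Rounded to nearest integer: 815.

815


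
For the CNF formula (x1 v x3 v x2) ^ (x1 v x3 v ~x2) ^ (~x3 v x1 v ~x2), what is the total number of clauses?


Each group enclosed in parentheses joined by ^ is one clause.
Counting the conjuncts: 3 clauses.

3


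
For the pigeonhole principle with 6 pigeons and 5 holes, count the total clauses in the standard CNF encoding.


The PHP encoding has two parts:
1) At-least-one-hole clauses: 6 (one per pigeon, each with 5 literals).
2) At-most-one-pigeon-per-hole clauses: 5 holes * C(6,2) = 5 * 15 = 75.
Total clauses = 6 + 75 = 81.

81


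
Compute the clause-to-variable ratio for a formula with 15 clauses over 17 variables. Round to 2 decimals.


Clause-to-variable ratio = clauses / variables.
15 / 17 = 0.88.

0.88


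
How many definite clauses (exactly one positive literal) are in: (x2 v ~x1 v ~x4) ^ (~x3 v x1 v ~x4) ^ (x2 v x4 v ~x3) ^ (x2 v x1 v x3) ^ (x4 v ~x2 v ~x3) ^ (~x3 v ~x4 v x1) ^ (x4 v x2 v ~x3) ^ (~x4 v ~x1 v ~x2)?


A definite clause has exactly one positive literal.
Clause 1: 1 positive -> definite
Clause 2: 1 positive -> definite
Clause 3: 2 positive -> not definite
Clause 4: 3 positive -> not definite
Clause 5: 1 positive -> definite
Clause 6: 1 positive -> definite
Clause 7: 2 positive -> not definite
Clause 8: 0 positive -> not definite
Definite clause count = 4.

4


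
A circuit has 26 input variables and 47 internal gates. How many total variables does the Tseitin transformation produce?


The Tseitin transformation introduces one auxiliary variable per gate.
Total variables = inputs + gates = 26 + 47 = 73.

73


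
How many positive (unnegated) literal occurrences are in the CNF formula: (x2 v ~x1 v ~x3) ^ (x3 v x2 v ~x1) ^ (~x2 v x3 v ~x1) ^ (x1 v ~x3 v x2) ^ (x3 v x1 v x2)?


Scan each clause for unnegated literals.
Clause 1: 1 positive; Clause 2: 2 positive; Clause 3: 1 positive; Clause 4: 2 positive; Clause 5: 3 positive.
Total positive literal occurrences = 9.

9


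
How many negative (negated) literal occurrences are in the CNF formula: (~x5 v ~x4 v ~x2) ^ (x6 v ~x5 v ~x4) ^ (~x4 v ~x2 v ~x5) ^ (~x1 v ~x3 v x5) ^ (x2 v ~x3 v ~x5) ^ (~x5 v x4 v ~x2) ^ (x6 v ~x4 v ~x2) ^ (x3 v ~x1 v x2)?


Scan each clause for negated literals.
Clause 1: 3 negative; Clause 2: 2 negative; Clause 3: 3 negative; Clause 4: 2 negative; Clause 5: 2 negative; Clause 6: 2 negative; Clause 7: 2 negative; Clause 8: 1 negative.
Total negative literal occurrences = 17.

17


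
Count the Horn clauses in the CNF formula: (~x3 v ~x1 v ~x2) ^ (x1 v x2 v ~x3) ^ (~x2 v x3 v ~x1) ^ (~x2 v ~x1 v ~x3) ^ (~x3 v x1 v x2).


A Horn clause has at most one positive literal.
Clause 1: 0 positive lit(s) -> Horn
Clause 2: 2 positive lit(s) -> not Horn
Clause 3: 1 positive lit(s) -> Horn
Clause 4: 0 positive lit(s) -> Horn
Clause 5: 2 positive lit(s) -> not Horn
Total Horn clauses = 3.

3


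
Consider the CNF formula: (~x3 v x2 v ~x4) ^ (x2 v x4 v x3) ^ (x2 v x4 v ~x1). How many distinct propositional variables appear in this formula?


Identify each distinct variable in the formula.
Variables found: x1, x2, x3, x4.
Total distinct variables = 4.

4


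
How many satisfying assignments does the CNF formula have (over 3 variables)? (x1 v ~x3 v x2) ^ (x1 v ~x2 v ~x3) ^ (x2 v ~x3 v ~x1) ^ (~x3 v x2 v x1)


Enumerate all 8 truth assignments over 3 variables.
Test each against every clause.
Satisfying assignments found: 5.

5


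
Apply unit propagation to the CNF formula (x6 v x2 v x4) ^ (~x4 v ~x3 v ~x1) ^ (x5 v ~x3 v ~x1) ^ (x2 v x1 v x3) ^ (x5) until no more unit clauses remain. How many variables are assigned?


Unit propagation repeatedly assigns the literal in any unit clause, then simplifies.
Assignments in order: x5 = T.
No further unit clauses remain.
Total variables assigned = 1.

1


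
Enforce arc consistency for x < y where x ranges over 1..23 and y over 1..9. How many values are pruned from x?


For the constraint x < y, x needs a supporting value in y's domain.
x can be at most 8 (one less than y's maximum).
Valid x values from domain: 8 out of 23.
Pruned = 23 - 8 = 15.

15


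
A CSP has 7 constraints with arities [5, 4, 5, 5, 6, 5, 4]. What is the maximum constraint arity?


The arities are: 5, 4, 5, 5, 6, 5, 4.
Scan for the maximum value.
Maximum arity = 6.

6


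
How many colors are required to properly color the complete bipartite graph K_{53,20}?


K_{53,20} is bipartite by definition: the two parts are independent sets, with every edge crossing between them.
Color all vertices in one part with color 1 and all vertices in the other part with color 2.
Since the graph has at least one edge, one color does not suffice.
Chromatic number = 2.

2


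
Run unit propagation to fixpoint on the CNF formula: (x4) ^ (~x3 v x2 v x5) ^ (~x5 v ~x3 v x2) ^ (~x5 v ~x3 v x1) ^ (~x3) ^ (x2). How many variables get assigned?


Unit propagation repeatedly assigns the literal in any unit clause, then simplifies.
Assignments in order: x4 = T, x3 = F, x2 = T.
No further unit clauses remain.
Total variables assigned = 3.

3
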